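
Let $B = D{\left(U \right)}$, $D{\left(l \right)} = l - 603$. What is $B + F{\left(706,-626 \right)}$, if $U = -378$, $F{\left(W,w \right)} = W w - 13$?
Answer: $-442950$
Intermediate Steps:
$F{\left(W,w \right)} = -13 + W w$
$D{\left(l \right)} = -603 + l$
$B = -981$ ($B = -603 - 378 = -981$)
$B + F{\left(706,-626 \right)} = -981 + \left(-13 + 706 \left(-626\right)\right) = -981 - 441969 = -442950$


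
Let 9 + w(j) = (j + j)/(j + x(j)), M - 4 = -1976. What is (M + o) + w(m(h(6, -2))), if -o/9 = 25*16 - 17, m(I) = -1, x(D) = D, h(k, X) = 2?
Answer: -5427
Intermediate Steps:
M = -1972 (M = 4 - 1976 = -1972)
w(j) = -8 (w(j) = -9 + (j + j)/(j + j) = -9 + (2*j)/((2*j)) = -9 + (2*j)*(1/(2*j)) = -9 + 1 = -8)
o = -3447 (o = -9*(25*16 - 17) = -9*(400 - 17) = -9*383 = -3447)
(M + o) + w(m(h(6, -2))) = (-1972 - 3447) - 8 = -5419 - 8 = -5427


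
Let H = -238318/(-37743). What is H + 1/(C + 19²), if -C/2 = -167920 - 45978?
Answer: 34012519223/5386643217 ≈ 6.3142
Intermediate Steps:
C = 427796 (C = -2*(-167920 - 45978) = -2*(-213898) = 427796)
H = 238318/37743 (H = -238318*(-1/37743) = 238318/37743 ≈ 6.3142)
H + 1/(C + 19²) = 238318/37743 + 1/(427796 + 19²) = 238318/37743 + 1/(427796 + 361) = 238318/37743 + 1/428157 = 34012519223/5386643217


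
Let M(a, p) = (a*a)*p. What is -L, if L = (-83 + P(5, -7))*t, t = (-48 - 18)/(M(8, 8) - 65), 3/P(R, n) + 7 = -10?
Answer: -31108/2533 ≈ -12.281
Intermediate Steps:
P(R, n) = -3/17 (P(R, n) = 3/(-7 - 10) = 3/(-17) = 3*(-1/17) = -3/17)
M(a, p) = p*a² (M(a, p) = a²*p = p*a²)
t = -22/149 (t = (-48 - 18)/(8*8² - 65) = -66/(8*64 - 65) = -66/(512 - 65) = -66/447 = -66*1/447 = -22/149 ≈ -0.14765)
L = 31108/2533 (L = (-83 - 3/17)*(-22/149) = -1414/17*(-22/149) = 31108/2533 ≈ 12.281)
-L = -1*31108/2533 = -31108/2533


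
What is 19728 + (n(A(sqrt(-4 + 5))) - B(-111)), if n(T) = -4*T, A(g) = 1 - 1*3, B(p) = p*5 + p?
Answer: 20402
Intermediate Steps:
B(p) = 6*p (B(p) = 5*p + p = 6*p)
A(g) = -2 (A(g) = 1 - 3 = -2)
19728 + (n(A(sqrt(-4 + 5))) - B(-111)) = 19728 + (-4*(-2) - 6*(-111)) = 19728 + (8 - 1*(-666)) = 19728 + (8 + 666) = 19728 + 674 = 20402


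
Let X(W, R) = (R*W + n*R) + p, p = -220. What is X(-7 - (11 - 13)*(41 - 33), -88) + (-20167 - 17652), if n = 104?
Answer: -47983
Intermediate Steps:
X(W, R) = -220 + 104*R + R*W (X(W, R) = (R*W + 104*R) - 220 = (104*R + R*W) - 220 = -220 + 104*R + R*W)
X(-7 - (11 - 13)*(41 - 33), -88) + (-20167 - 17652) = (-220 + 104*(-88) - 88*(-7 - (11 - 13)*(41 - 33))) + (-20167 - 17652) = (-220 - 9152 - 88*(-7 - (-2)*8)) - 37819 = (-220 - 9152 - 88*(-7 - 1*(-16))) - 37819 = (-220 - 9152 - 88*(-7 + 16)) - 37819 = (-220 - 9152 - 88*9) - 37819 = (-220 - 9152 - 792) - 37819 = -10164 - 37819 = -47983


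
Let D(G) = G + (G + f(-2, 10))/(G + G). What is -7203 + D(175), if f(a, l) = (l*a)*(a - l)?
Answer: -491877/70 ≈ -7026.8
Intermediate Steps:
f(a, l) = a*l*(a - l) (f(a, l) = (a*l)*(a - l) = a*l*(a - l))
D(G) = G + (240 + G)/(2*G) (D(G) = G + (G - 2*10*(-2 - 1*10))/(G + G) = G + (G - 2*10*(-2 - 10))/((2*G)) = G + (G - 2*10*(-12))*(1/(2*G)) = G + (G + 240)*(1/(2*G)) = G + (240 + G)*(1/(2*G)) = G + (240 + G)/(2*G))
-7203 + D(175) = -7203 + (½ + 175 + 120/175) = -7203 + (½ + 175 + 120*(1/175)) = -7203 + (½ + 175 + 24/35) = -7203 + 12333/70 = -491877/70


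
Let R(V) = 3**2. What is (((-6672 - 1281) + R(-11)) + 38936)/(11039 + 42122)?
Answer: 30992/53161 ≈ 0.58298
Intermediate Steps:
R(V) = 9
(((-6672 - 1281) + R(-11)) + 38936)/(11039 + 42122) = (((-6672 - 1281) + 9) + 38936)/(11039 + 42122) = ((-7953 + 9) + 38936)/53161 = (-7944 + 38936)*(1/53161) = 30992*(1/53161) = 30992/53161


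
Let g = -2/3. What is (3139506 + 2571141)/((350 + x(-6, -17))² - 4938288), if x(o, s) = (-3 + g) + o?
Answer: -51395823/43402151 ≈ -1.1842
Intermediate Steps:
g = -⅔ (g = -2*⅓ = -⅔ ≈ -0.66667)
x(o, s) = -11/3 + o (x(o, s) = (-3 - ⅔) + o = -11/3 + o)
(3139506 + 2571141)/((350 + x(-6, -17))² - 4938288) = (3139506 + 2571141)/((350 + (-11/3 - 6))² - 4938288) = 5710647/((350 - 29/3)² - 4938288) = 5710647/((1021/3)² - 4938288) = 5710647/(1042441/9 - 4938288) = 5710647/(-43402151/9) = 5710647*(-9/43402151) = -51395823/43402151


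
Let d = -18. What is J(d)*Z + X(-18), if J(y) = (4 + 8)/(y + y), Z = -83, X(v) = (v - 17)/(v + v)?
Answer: 1031/36 ≈ 28.639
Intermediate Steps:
X(v) = (-17 + v)/(2*v) (X(v) = (-17 + v)/((2*v)) = (-17 + v)*(1/(2*v)) = (-17 + v)/(2*v))
J(y) = 6/y (J(y) = 12/((2*y)) = 12*(1/(2*y)) = 6/y)
J(d)*Z + X(-18) = (6/(-18))*(-83) + (1/2)*(-17 - 18)/(-18) = (6*(-1/18))*(-83) + (1/2)*(-1/18)*(-35) = -1/3*(-83) + 35/36 = 83/3 + 35/36 = 1031/36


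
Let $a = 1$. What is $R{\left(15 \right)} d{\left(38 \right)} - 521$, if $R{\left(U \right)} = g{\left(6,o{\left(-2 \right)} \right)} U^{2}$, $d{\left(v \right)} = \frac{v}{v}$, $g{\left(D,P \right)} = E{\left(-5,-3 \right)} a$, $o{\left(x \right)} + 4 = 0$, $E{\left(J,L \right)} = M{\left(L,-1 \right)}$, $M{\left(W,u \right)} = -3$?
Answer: $-1196$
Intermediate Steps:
$E{\left(J,L \right)} = -3$
$o{\left(x \right)} = -4$ ($o{\left(x \right)} = -4 + 0 = -4$)
$g{\left(D,P \right)} = -3$ ($g{\left(D,P \right)} = \left(-3\right) 1 = -3$)
$d{\left(v \right)} = 1$
$R{\left(U \right)} = - 3 U^{2}$
$R{\left(15 \right)} d{\left(38 \right)} - 521 = - 3 \cdot 15^{2} \cdot 1 - 521 = \left(-3\right) 225 \cdot 1 - 521 = \left(-675\right) 1 - 521 = -675 - 521 = -1196$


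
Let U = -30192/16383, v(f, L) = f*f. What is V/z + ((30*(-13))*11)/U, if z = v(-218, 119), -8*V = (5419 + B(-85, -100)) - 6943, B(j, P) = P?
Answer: 139172447819/59785192 ≈ 2327.9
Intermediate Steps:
v(f, L) = f²
U = -10064/5461 (U = -30192*1/16383 = -10064/5461 ≈ -1.8429)
V = 203 (V = -((5419 - 100) - 6943)/8 = -(5319 - 6943)/8 = -⅛*(-1624) = 203)
z = 47524 (z = (-218)² = 47524)
V/z + ((30*(-13))*11)/U = 203/47524 + ((30*(-13))*11)/(-10064/5461) = 203*(1/47524) - 390*11*(-5461/10064) = 203/47524 - 4290*(-5461/10064) = 203/47524 + 11713845/5032 = 139172447819/59785192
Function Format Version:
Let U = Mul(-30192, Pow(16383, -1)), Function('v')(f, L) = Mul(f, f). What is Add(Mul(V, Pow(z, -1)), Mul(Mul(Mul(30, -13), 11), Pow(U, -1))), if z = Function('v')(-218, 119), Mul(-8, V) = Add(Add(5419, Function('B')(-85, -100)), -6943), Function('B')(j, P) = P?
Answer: Rational(139172447819, 59785192) ≈ 2327.9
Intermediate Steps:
Function('v')(f, L) = Pow(f, 2)
U = Rational(-10064, 5461) (U = Mul(-30192, Rational(1, 16383)) = Rational(-10064, 5461) ≈ -1.8429)
V = 203 (V = Mul(Rational(-1, 8), Add(Add(5419, -100), -6943)) = Mul(Rational(-1, 8), Add(5319, -6943)) = Mul(Rational(-1, 8), -1624) = 203)
z = 47524 (z = Pow(-218, 2) = 47524)
Add(Mul(V, Pow(z, -1)), Mul(Mul(Mul(30, -13), 11), Pow(U, -1))) = Add(Mul(203, Pow(47524, -1)), Mul(Mul(Mul(30, -13), 11), Pow(Rational(-10064, 5461), -1))) = Add(Mul(203, Rational(1, 47524)), Mul(Mul(-390, 11), Rational(-5461, 10064))) = Add(Rational(203, 47524), Mul(-4290, Rational(-5461, 10064))) = Add(Rational(203, 47524), Rational(11713845, 5032)) = Rational(139172447819, 59785192)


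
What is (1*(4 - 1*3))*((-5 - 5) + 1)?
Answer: -9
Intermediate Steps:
(1*(4 - 1*3))*((-5 - 5) + 1) = (1*(4 - 3))*(-10 + 1) = (1*1)*(-9) = 1*(-9) = -9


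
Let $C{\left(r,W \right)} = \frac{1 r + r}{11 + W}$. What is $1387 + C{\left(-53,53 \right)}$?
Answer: $\frac{44331}{32} \approx 1385.3$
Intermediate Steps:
$C{\left(r,W \right)} = \frac{2 r}{11 + W}$ ($C{\left(r,W \right)} = \frac{r + r}{11 + W} = \frac{2 r}{11 + W}$)
$1387 + C{\left(-53,53 \right)} = 1387 + 2 \left(-53\right) \frac{1}{11 + 53} = 1387 + 2 \left(-53\right) \frac{1}{64} = 1387 - \frac{53}{32} = \frac{44331}{32}$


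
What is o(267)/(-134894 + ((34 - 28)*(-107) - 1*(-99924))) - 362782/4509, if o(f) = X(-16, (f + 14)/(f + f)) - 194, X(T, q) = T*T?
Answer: -6459836071/80287254 ≈ -80.459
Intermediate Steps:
X(T, q) = T²
o(f) = 62 (o(f) = (-16)² - 194 = 256 - 194 = 62)
o(267)/(-134894 + ((34 - 28)*(-107) - 1*(-99924))) - 362782/4509 = 62/(-134894 + ((34 - 28)*(-107) - 1*(-99924))) - 362782/4509 = 62/(-134894 + (6*(-107) + 99924)) - 362782*1/4509 = 62/(-134894 + (-642 + 99924)) - 362782/4509 = 62/(-134894 + 99282) - 362782/4509 = 62/(-35612) - 362782/4509 = 62*(-1/35612) - 362782/4509 = -31/17806 - 362782/4509 = -6459836071/80287254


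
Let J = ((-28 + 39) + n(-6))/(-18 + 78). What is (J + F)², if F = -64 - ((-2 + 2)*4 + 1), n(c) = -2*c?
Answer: 15031129/3600 ≈ 4175.3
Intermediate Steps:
F = -65 (F = -64 - (0*4 + 1) = -64 - (0 + 1) = -64 - 1*1 = -64 - 1 = -65)
J = 23/60 (J = ((-28 + 39) - 2*(-6))/(-18 + 78) = (11 + 12)/60 = 23*(1/60) = 23/60 ≈ 0.38333)
(J + F)² = (23/60 - 65)² = (-3877/60)² = 15031129/3600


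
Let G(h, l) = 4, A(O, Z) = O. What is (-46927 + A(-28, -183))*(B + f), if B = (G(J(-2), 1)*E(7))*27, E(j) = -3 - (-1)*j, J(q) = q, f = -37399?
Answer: 1735785485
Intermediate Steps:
E(j) = -3 + j
B = 432 (B = (4*(-3 + 7))*27 = (4*4)*27 = 16*27 = 432)
(-46927 + A(-28, -183))*(B + f) = (-46927 - 28)*(432 - 37399) = -46955*(-36967) = 1735785485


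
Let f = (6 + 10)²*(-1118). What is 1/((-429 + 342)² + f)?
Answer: -1/278639 ≈ -3.5889e-6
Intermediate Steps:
f = -286208 (f = 16²*(-1118) = 256*(-1118) = -286208)
1/((-429 + 342)² + f) = 1/((-429 + 342)² - 286208) = 1/((-87)² - 286208) = 1/(7569 - 286208) = 1/(-278639) = -1/278639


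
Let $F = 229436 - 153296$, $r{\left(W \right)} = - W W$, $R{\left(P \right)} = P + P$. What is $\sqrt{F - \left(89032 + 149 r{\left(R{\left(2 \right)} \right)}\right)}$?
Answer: $2 i \sqrt{2627} \approx 102.51 i$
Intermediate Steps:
$R{\left(P \right)} = 2 P$
$r{\left(W \right)} = - W^{2}$
$F = 76140$ ($F = 229436 - 153296 = 76140$)
$\sqrt{F - \left(89032 + 149 r{\left(R{\left(2 \right)} \right)}\right)} = \sqrt{76140 - \left(89032 + 149 \left(-1\right) \left(2 \cdot 2\right)^{2}\right)} = \sqrt{76140 - \left(89032 + 149 \left(-1\right) 4^{2}\right)} = \sqrt{76140 - \left(89032 + 149 \left(-1\right) 16\right)} = \sqrt{76140 + \left(-89076 + \left(\left(-149\right) \left(-16\right) + 44\right)\right)} = \sqrt{76140 + \left(-89076 + \left(2384 + 44\right)\right)} = \sqrt{76140 + \left(-89076 + 2428\right)} = \sqrt{76140 - 86648} = \sqrt{-10508} = 2 i \sqrt{2627}$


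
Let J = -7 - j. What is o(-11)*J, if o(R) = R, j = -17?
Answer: -110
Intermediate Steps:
J = 10 (J = -7 - 1*(-17) = -7 + 17 = 10)
o(-11)*J = -11*10 = -110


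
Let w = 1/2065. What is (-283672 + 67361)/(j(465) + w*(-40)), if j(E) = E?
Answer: -89336443/192037 ≈ -465.20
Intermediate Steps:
w = 1/2065 ≈ 0.00048426
(-283672 + 67361)/(j(465) + w*(-40)) = (-283672 + 67361)/(465 + (1/2065)*(-40)) = -216311/(465 - 8/413) = -216311/192037/413 = -216311*413/192037 = -89336443/192037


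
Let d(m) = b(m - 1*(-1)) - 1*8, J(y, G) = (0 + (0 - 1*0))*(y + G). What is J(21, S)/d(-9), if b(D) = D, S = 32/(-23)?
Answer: 0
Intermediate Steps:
S = -32/23 (S = 32*(-1/23) = -32/23 ≈ -1.3913)
J(y, G) = 0 (J(y, G) = (0 + (0 + 0))*(G + y) = (0 + 0)*(G + y) = 0*(G + y) = 0)
d(m) = -7 + m (d(m) = (m - 1*(-1)) - 1*8 = (m + 1) - 8 = (1 + m) - 8 = -7 + m)
J(21, S)/d(-9) = 0/(-7 - 9) = 0/(-16) = 0*(-1/16) = 0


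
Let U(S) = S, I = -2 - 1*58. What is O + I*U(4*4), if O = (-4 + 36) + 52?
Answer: -876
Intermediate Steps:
I = -60 (I = -2 - 58 = -60)
O = 84 (O = 32 + 52 = 84)
O + I*U(4*4) = 84 - 240*4 = 84 - 60*16 = 84 - 960 = -876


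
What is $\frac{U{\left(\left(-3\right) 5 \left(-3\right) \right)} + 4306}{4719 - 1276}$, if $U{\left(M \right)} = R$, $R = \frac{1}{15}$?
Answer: $\frac{64591}{51645} \approx 1.2507$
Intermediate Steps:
$R = \frac{1}{15} \approx 0.066667$
$U{\left(M \right)} = \frac{1}{15}$
$\frac{U{\left(\left(-3\right) 5 \left(-3\right) \right)} + 4306}{4719 - 1276} = \frac{\frac{1}{15} + 4306}{4719 - 1276} = \frac{64591}{15 \cdot 3443} = \frac{64591}{15} \cdot \frac{1}{3443} = \frac{64591}{51645}$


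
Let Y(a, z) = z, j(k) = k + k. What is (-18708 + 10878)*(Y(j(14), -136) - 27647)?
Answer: 217540890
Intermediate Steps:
j(k) = 2*k
(-18708 + 10878)*(Y(j(14), -136) - 27647) = (-18708 + 10878)*(-136 - 27647) = -7830*(-27783) = 217540890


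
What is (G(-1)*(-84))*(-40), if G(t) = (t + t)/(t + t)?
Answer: 3360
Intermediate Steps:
G(t) = 1 (G(t) = (2*t)/((2*t)) = (2*t)*(1/(2*t)) = 1)
(G(-1)*(-84))*(-40) = (1*(-84))*(-40) = -84*(-40) = 3360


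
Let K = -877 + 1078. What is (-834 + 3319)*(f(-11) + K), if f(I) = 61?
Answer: 651070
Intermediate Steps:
K = 201
(-834 + 3319)*(f(-11) + K) = (-834 + 3319)*(61 + 201) = 2485*262 = 651070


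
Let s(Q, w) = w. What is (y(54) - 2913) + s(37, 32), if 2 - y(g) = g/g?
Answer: -2880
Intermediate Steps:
y(g) = 1 (y(g) = 2 - g/g = 2 - 1*1 = 2 - 1 = 1)
(y(54) - 2913) + s(37, 32) = (1 - 2913) + 32 = -2912 + 32 = -2880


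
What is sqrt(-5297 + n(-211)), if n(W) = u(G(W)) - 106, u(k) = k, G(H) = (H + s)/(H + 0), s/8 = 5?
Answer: I*sqrt(240510882)/211 ≈ 73.5*I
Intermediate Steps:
s = 40 (s = 8*5 = 40)
G(H) = (40 + H)/H (G(H) = (H + 40)/(H + 0) = (40 + H)/H)
n(W) = -106 + (40 + W)/W (n(W) = (40 + W)/W - 106 = -106 + (40 + W)/W)
sqrt(-5297 + n(-211)) = sqrt(-5297 + (-105 + 40/(-211))) = sqrt(-5297 + (-105 + 40*(-1/211))) = sqrt(-5297 + (-105 - 40/211)) = sqrt(-5297 - 22195/211) = sqrt(-1139862/211) = I*sqrt(240510882)/211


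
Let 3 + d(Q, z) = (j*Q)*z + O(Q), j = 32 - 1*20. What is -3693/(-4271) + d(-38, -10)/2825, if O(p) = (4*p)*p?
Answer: 54564968/12065575 ≈ 4.5224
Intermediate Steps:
O(p) = 4*p²
j = 12 (j = 32 - 20 = 12)
d(Q, z) = -3 + 4*Q² + 12*Q*z (d(Q, z) = -3 + ((12*Q)*z + 4*Q²) = -3 + (12*Q*z + 4*Q²) = -3 + (4*Q² + 12*Q*z) = -3 + 4*Q² + 12*Q*z)
-3693/(-4271) + d(-38, -10)/2825 = -3693/(-4271) + (-3 + 4*(-38)² + 12*(-38)*(-10))/2825 = -3693*(-1/4271) + (-3 + 4*1444 + 4560)*(1/2825) = 3693/4271 + (-3 + 5776 + 4560)*(1/2825) = 3693/4271 + 10333*(1/2825) = 3693/4271 + 10333/2825 = 54564968/12065575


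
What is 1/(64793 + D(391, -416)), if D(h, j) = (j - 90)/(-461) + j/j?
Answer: 461/29870540 ≈ 1.5433e-5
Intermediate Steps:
D(h, j) = 551/461 - j/461 (D(h, j) = (-90 + j)*(-1/461) + 1 = (90/461 - j/461) + 1 = 551/461 - j/461)
1/(64793 + D(391, -416)) = 1/(64793 + (551/461 - 1/461*(-416))) = 1/(64793 + (551/461 + 416/461)) = 1/(64793 + 967/461) = 1/(29870540/461) = 461/29870540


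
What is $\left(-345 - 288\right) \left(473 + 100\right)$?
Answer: $-362709$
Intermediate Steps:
$\left(-345 - 288\right) \left(473 + 100\right) = \left(-633\right) 573 = -362709$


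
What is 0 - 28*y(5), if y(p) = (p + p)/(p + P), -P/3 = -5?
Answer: -14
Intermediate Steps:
P = 15 (P = -3*(-5) = 15)
y(p) = 2*p/(15 + p) (y(p) = (p + p)/(p + 15) = (2*p)/(15 + p) = 2*p/(15 + p))
0 - 28*y(5) = 0 - 56*5/(15 + 5) = 0 - 56*5/20 = 0 - 28*1/2 = 0 - 14 = -14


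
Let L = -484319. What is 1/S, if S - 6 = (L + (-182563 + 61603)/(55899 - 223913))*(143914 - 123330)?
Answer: -12001/119640458856530 ≈ -1.0031e-10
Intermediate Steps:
S = -119640458856530/12001 (S = 6 + (-484319 + (-182563 + 61603)/(55899 - 223913))*(143914 - 123330) = 6 + (-484319 - 120960/(-168014))*20584 = 6 + (-484319 - 120960*(-1/168014))*20584 = 6 + (-484319 + 8640/12001)*20584 = 6 - 5812303679/12001*20584 = 6 - 119640458928536/12001 = -119640458856530/12001 ≈ -9.9692e+9)
1/S = 1/(-119640458856530/12001) = -12001/119640458856530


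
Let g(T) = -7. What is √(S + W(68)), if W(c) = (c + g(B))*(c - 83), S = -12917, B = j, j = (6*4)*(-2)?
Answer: 2*I*√3458 ≈ 117.61*I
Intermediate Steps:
j = -48 (j = 24*(-2) = -48)
B = -48
W(c) = (-83 + c)*(-7 + c) (W(c) = (c - 7)*(c - 83) = (-7 + c)*(-83 + c) = (-83 + c)*(-7 + c))
√(S + W(68)) = √(-12917 + (581 + 68² - 90*68)) = √(-12917 + (581 + 4624 - 6120)) = √(-12917 - 915) = √(-13832) = 2*I*√3458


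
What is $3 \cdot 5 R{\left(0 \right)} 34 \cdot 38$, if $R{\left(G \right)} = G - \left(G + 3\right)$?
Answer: $-58140$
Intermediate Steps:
$R{\left(G \right)} = -3$ ($R{\left(G \right)} = G - \left(3 + G\right) = -3$)
$3 \cdot 5 R{\left(0 \right)} 34 \cdot 38 = 3 \cdot 5 \left(-3\right) 34 \cdot 38 = 3 \left(-15\right) 34 \cdot 38 = \left(-45\right) 34 \cdot 38 = \left(-1530\right) 38 = -58140$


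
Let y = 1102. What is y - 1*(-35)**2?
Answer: -123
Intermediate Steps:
y - 1*(-35)**2 = 1102 - 1*(-35)**2 = 1102 - 1*1225 = 1102 - 1225 = -123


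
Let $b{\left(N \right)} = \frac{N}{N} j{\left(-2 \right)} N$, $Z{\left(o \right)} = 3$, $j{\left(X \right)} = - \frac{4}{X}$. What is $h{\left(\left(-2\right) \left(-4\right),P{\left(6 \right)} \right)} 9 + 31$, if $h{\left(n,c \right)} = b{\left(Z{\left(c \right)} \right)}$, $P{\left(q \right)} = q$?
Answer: $85$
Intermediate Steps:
$b{\left(N \right)} = 2 N$ ($b{\left(N \right)} = \frac{N}{N} \left(- \frac{4}{-2}\right) N = 1 \left(\left(-4\right) \left(- \frac{1}{2}\right)\right) N = 1 \cdot 2 N = 2 N$)
$h{\left(n,c \right)} = 6$ ($h{\left(n,c \right)} = 2 \cdot 3 = 6$)
$h{\left(\left(-2\right) \left(-4\right),P{\left(6 \right)} \right)} 9 + 31 = 6 \cdot 9 + 31 = 54 + 31 = 85$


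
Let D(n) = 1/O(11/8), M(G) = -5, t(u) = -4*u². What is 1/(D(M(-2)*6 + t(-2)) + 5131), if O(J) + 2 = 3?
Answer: 1/5132 ≈ 0.00019486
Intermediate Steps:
O(J) = 1 (O(J) = -2 + 3 = 1)
D(n) = 1 (D(n) = 1/1 = 1)
1/(D(M(-2)*6 + t(-2)) + 5131) = 1/(1 + 5131) = 1/5132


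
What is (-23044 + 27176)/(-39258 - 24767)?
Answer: -4132/64025 ≈ -0.064537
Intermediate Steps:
(-23044 + 27176)/(-39258 - 24767) = 4132/(-64025) = 4132*(-1/64025) = -4132/64025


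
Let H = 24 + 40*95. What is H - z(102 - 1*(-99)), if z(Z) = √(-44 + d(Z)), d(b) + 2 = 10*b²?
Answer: 3824 - 2*√100991 ≈ 3188.4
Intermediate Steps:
d(b) = -2 + 10*b²
z(Z) = √(-46 + 10*Z²) (z(Z) = √(-44 + (-2 + 10*Z²)) = √(-46 + 10*Z²))
H = 3824 (H = 24 + 3800 = 3824)
H - z(102 - 1*(-99)) = 3824 - √(-46 + 10*(102 - 1*(-99))²) = 3824 - √(-46 + 10*(102 + 99)²) = 3824 - √(-46 + 10*201²) = 3824 - √(-46 + 10*40401) = 3824 - √(-46 + 404010) = 3824 - √403964 = 3824 - 2*√100991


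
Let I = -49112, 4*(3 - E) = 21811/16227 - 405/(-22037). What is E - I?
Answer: 35126254203299/715188798 ≈ 49115.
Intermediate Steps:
E = 1901955923/715188798 (E = 3 - (21811/16227 - 405/(-22037))/4 = 3 - (21811*(1/16227) - 405*(-1/22037))/4 = 3 - (21811/16227 + 405/22037)/4 = 3 - ¼*487220942/357594399 = 3 - 243610471/715188798 = 1901955923/715188798 ≈ 2.6594)
E - I = 1901955923/715188798 - 1*(-49112) = 1901955923/715188798 + 49112 = 35126254203299/715188798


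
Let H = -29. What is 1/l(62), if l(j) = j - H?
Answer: 1/91 ≈ 0.010989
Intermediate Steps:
l(j) = 29 + j (l(j) = j - 1*(-29) = j + 29 = 29 + j)
1/l(62) = 1/(29 + 62) = 1/91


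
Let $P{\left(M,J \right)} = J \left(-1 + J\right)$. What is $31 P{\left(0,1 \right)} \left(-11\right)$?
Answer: $0$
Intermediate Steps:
$31 P{\left(0,1 \right)} \left(-11\right) = 31 \cdot 1 \left(-1 + 1\right) \left(-11\right) = 31 \cdot 1 \cdot 0 \left(-11\right) = 31 \cdot 0 \left(-11\right) = 0 \left(-11\right) = 0$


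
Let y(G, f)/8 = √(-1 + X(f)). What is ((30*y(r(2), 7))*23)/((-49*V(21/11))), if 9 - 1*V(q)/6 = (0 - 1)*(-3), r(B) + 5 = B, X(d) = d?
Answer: -460*√6/147 ≈ -7.6651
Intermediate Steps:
r(B) = -5 + B
V(q) = 36 (V(q) = 54 - 6*(0 - 1)*(-3) = 54 - (-6)*(-3) = 54 - 6*3 = 54 - 18 = 36)
y(G, f) = 8*√(-1 + f)
((30*y(r(2), 7))*23)/((-49*V(21/11))) = ((30*(8*√(-1 + 7)))*23)/((-49*36)) = ((30*(8*√6))*23)/(-1764) = ((240*√6)*23)*(-1/1764) = (5520*√6)*(-1/1764) = -460*√6/147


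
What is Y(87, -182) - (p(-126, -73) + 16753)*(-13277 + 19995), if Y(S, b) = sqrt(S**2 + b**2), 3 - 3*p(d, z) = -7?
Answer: -337707142/3 + sqrt(40693) ≈ -1.1257e+8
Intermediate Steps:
p(d, z) = 10/3 (p(d, z) = 1 - 1/3*(-7) = 1 + 7/3 = 10/3)
Y(87, -182) - (p(-126, -73) + 16753)*(-13277 + 19995) = sqrt(87**2 + (-182)**2) - (10/3 + 16753)*(-13277 + 19995) = sqrt(7569 + 33124) - 50269*6718/3 = sqrt(40693) - 1*337707142/3 = sqrt(40693) - 337707142/3 = -337707142/3 + sqrt(40693)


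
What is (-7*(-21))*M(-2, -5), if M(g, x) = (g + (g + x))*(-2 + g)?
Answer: 5292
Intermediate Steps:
M(g, x) = (-2 + g)*(x + 2*g) (M(g, x) = (x + 2*g)*(-2 + g) = (-2 + g)*(x + 2*g))
(-7*(-21))*M(-2, -5) = (-7*(-21))*(-4*(-2) - 2*(-5) + 2*(-2)² - 2*(-5)) = 147*(8 + 10 + 2*4 + 10) = 147*(8 + 10 + 8 + 10) = 147*36 = 5292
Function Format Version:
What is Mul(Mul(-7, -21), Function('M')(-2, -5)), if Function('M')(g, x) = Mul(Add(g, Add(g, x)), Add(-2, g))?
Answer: 5292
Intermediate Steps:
Function('M')(g, x) = Mul(Add(-2, g), Add(x, Mul(2, g))) (Function('M')(g, x) = Mul(Add(x, Mul(2, g)), Add(-2, g)) = Mul(Add(-2, g), Add(x, Mul(2, g))))
Mul(Mul(-7, -21), Function('M')(-2, -5)) = Mul(Mul(-7, -21), Add(Mul(-4, -2), Mul(-2, -5), Mul(2, Pow(-2, 2)), Mul(-2, -5))) = Mul(147, Add(8, 10, Mul(2, 4), 10)) = Mul(147, Add(8, 10, 8, 10)) = Mul(147, 36) = 5292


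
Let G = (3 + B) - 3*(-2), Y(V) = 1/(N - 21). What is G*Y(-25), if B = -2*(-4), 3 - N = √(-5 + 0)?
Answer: -306/329 + 17*I*√5/329 ≈ -0.93009 + 0.11554*I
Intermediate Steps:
N = 3 - I*√5 (N = 3 - √(-5 + 0) = 3 - √(-5) = 3 - I*√5 ≈ 3.0 - 2.2361*I)
B = 8
Y(V) = 1/(-18 - I*√5) (Y(V) = 1/((3 - I*√5) - 21) = 1/(-18 - I*√5))
G = 17 (G = (3 + 8) - 3*(-2) = 11 + 6 = 17)
G*Y(-25) = 17*(I/(√5 - 18*I)) = 17*I/(√5 - 18*I)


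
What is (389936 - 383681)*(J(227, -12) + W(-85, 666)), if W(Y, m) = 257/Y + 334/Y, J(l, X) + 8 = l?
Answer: 22548024/17 ≈ 1.3264e+6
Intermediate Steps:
J(l, X) = -8 + l
W(Y, m) = 591/Y
(389936 - 383681)*(J(227, -12) + W(-85, 666)) = (389936 - 383681)*((-8 + 227) + 591/(-85)) = 6255*(219 + 591*(-1/85)) = 6255*(219 - 591/85) = 6255*(18024/85) = 22548024/17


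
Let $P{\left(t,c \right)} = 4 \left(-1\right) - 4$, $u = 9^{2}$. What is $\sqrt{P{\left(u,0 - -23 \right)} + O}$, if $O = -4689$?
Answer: $i \sqrt{4697} \approx 68.535 i$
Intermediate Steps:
$u = 81$
$P{\left(t,c \right)} = -8$ ($P{\left(t,c \right)} = -4 - 4 = -8$)
$\sqrt{P{\left(u,0 - -23 \right)} + O} = \sqrt{-8 - 4689} = \sqrt{-4697} = i \sqrt{4697}$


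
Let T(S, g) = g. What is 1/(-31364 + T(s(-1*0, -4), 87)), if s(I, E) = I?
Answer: -1/31277 ≈ -3.1972e-5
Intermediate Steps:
1/(-31364 + T(s(-1*0, -4), 87)) = 1/(-31364 + 87) = 1/(-31277) = -1/31277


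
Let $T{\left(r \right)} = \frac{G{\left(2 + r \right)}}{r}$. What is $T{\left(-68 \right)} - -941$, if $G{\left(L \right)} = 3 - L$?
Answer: $\frac{63919}{68} \approx 939.99$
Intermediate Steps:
$T{\left(r \right)} = \frac{1 - r}{r}$ ($T{\left(r \right)} = \frac{3 - \left(2 + r\right)}{r} = \frac{1 - r}{r}$)
$T{\left(-68 \right)} - -941 = \frac{1 - -68}{-68} - -941 = - \frac{1 + 68}{68} + 941 = \left(- \frac{1}{68}\right) 69 + 941 = - \frac{69}{68} + 941 = \frac{63919}{68}$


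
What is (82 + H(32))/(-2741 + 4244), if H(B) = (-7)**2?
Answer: 131/1503 ≈ 0.087159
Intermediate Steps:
H(B) = 49
(82 + H(32))/(-2741 + 4244) = (82 + 49)/(-2741 + 4244) = 131/1503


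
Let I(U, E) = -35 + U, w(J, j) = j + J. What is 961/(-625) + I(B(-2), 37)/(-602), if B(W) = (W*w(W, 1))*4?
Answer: -561647/376250 ≈ -1.4928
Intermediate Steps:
w(J, j) = J + j
B(W) = 4*W*(1 + W) (B(W) = (W*(W + 1))*4 = (W*(1 + W))*4 = 4*W*(1 + W))
961/(-625) + I(B(-2), 37)/(-602) = 961/(-625) + (-35 + 4*(-2)*(1 - 2))/(-602) = 961*(-1/625) + (-35 + 4*(-2)*(-1))*(-1/602) = -961/625 + (-35 + 8)*(-1/602) = -961/625 - 27*(-1/602) = -961/625 + 27/602 = -561647/376250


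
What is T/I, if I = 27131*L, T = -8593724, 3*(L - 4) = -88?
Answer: 6445293/515489 ≈ 12.503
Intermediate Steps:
L = -76/3 (L = 4 + (1/3)*(-88) = 4 - 88/3 = -76/3 ≈ -25.333)
I = -2061956/3 (I = 27131*(-76/3) = -2061956/3 ≈ -6.8732e+5)
T/I = -8593724/(-2061956/3) = -8593724*(-3/2061956) = 6445293/515489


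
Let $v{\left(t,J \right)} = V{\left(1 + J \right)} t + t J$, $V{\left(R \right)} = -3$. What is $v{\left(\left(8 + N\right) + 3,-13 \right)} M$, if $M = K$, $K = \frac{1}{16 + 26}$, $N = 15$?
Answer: $- \frac{208}{21} \approx -9.9048$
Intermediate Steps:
$K = \frac{1}{42} \approx 0.02381$
$v{\left(t,J \right)} = - 3 t + J t$ ($v{\left(t,J \right)} = - 3 t + t J = - 3 t + J t$)
$M = \frac{1}{42} \approx 0.02381$
$v{\left(\left(8 + N\right) + 3,-13 \right)} M = \left(\left(8 + 15\right) + 3\right) \left(-3 - 13\right) \frac{1}{42} = \left(23 + 3\right) \left(-16\right) \frac{1}{42} = 26 \left(-16\right) \frac{1}{42} = \left(-416\right) \frac{1}{42} = - \frac{208}{21}$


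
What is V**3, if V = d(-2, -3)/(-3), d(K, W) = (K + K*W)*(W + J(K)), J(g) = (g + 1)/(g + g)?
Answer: 1331/27 ≈ 49.296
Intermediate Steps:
J(g) = (1 + g)/(2*g) (J(g) = (1 + g)/((2*g)) = (1 + g)*(1/(2*g)) = (1 + g)/(2*g))
d(K, W) = (K + K*W)*(W + (1 + K)/(2*K))
V = 11/3 (V = (1/2 + (1/2)*(-2) + (1/2)*(-3)*(1 - 2) - 2*(-3)*(1 - 3))/(-3) = (1/2 - 1 + (1/2)*(-3)*(-1) - 2*(-3)*(-2))*(-1/3) = (1/2 - 1 + 3/2 - 12)*(-1/3) = -11*(-1/3) = 11/3 ≈ 3.6667)
V**3 = (11/3)**3 = 1331/27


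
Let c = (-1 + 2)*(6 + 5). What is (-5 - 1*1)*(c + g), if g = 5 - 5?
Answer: -66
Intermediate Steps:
g = 0
c = 11 (c = 1*11 = 11)
(-5 - 1*1)*(c + g) = (-5 - 1*1)*(11 + 0) = (-5 - 1)*11 = -6*11 = -66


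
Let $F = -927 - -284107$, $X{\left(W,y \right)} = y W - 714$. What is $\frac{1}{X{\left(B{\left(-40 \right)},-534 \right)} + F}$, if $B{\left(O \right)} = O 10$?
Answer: $\frac{1}{496066} \approx 2.0159 \cdot 10^{-6}$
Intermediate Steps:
$B{\left(O \right)} = 10 O$
$X{\left(W,y \right)} = -714 + W y$ ($X{\left(W,y \right)} = W y - 714 = -714 + W y$)
$F = 283180$ ($F = -927 + 284107 = 283180$)
$\frac{1}{X{\left(B{\left(-40 \right)},-534 \right)} + F} = \frac{1}{\left(-714 + 10 \left(-40\right) \left(-534\right)\right) + 283180} = \frac{1}{\left(-714 - -213600\right) + 283180} = \frac{1}{\left(-714 + 213600\right) + 283180} = \frac{1}{212886 + 283180} = \frac{1}{496066}$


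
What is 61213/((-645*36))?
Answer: -61213/23220 ≈ -2.6362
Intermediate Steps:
61213/((-645*36)) = 61213/(-23220) = 61213*(-1/23220) = -61213/23220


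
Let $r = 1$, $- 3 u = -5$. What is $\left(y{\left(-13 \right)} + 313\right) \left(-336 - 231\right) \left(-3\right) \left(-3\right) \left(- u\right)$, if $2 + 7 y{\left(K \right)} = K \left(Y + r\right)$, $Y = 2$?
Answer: $2612250$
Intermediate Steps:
$u = \frac{5}{3}$ ($u = \left(- \frac{1}{3}\right) \left(-5\right) = \frac{5}{3} \approx 1.6667$)
$y{\left(K \right)} = - \frac{2}{7} + \frac{3 K}{7}$ ($y{\left(K \right)} = - \frac{2}{7} + \frac{K \left(2 + 1\right)}{7} = - \frac{2}{7} + \frac{K 3}{7} = - \frac{2}{7} + \frac{3 K}{7}$)
$\left(y{\left(-13 \right)} + 313\right) \left(-336 - 231\right) \left(-3\right) \left(-3\right) \left(- u\right) = \left(\left(- \frac{2}{7} + \frac{3}{7} \left(-13\right)\right) + 313\right) \left(-336 - 231\right) \left(-3\right) \left(-3\right) \left(\left(-1\right) \frac{5}{3}\right) = \left(\left(- \frac{2}{7} - \frac{39}{7}\right) + 313\right) \left(-567\right) 9 \left(- \frac{5}{3}\right) = \left(- \frac{41}{7} + 313\right) \left(-567\right) \left(-15\right) = \frac{2150}{7} \left(-567\right) \left(-15\right) = \left(-174150\right) \left(-15\right) = 2612250$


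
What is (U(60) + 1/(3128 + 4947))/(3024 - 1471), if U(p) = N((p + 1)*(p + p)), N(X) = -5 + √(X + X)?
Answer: -40374/12540475 + 4*√915/1553 ≈ 0.074692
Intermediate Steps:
N(X) = -5 + √2*√X (N(X) = -5 + √(2*X) = -5 + √2*√X)
U(p) = -5 + 2*√(p*(1 + p)) (U(p) = -5 + √2*√((p + 1)*(p + p)) = -5 + √2*√((1 + p)*(2*p)) = -5 + √2*√(2*p*(1 + p)) = -5 + √2*(√2*√(p*(1 + p))) = -5 + 2*√(p*(1 + p)))
(U(60) + 1/(3128 + 4947))/(3024 - 1471) = ((-5 + 2*√(60*(1 + 60))) + 1/(3128 + 4947))/(3024 - 1471) = ((-5 + 2*√(60*61)) + 1/8075)/1553 = ((-5 + 2*√3660) + 1/8075)*(1/1553) = ((-5 + 2*(2*√915)) + 1/8075)*(1/1553) = ((-5 + 4*√915) + 1/8075)*(1/1553) = (-40374/8075 + 4*√915)*(1/1553) = -40374/12540475 + 4*√915/1553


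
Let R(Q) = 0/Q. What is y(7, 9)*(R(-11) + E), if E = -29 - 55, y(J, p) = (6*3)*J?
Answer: -10584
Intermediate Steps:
y(J, p) = 18*J
E = -84
R(Q) = 0
y(7, 9)*(R(-11) + E) = (18*7)*(0 - 84) = 126*(-84) = -10584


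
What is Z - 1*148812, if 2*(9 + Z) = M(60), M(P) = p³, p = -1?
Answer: -297643/2 ≈ -1.4882e+5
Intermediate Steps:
M(P) = -1 (M(P) = (-1)³ = -1)
Z = -19/2 (Z = -9 + (½)*(-1) = -9 - ½ = -19/2 ≈ -9.5000)
Z - 1*148812 = -19/2 - 1*148812 = -19/2 - 148812 = -297643/2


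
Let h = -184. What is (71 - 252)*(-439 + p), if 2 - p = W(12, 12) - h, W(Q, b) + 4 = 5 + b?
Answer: 114754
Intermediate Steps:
W(Q, b) = 1 + b (W(Q, b) = -4 + (5 + b) = 1 + b)
p = -195 (p = 2 - ((1 + 12) - 1*(-184)) = 2 - (13 + 184) = 2 - 1*197 = 2 - 197 = -195)
(71 - 252)*(-439 + p) = (71 - 252)*(-439 - 195) = -181*(-634) = 114754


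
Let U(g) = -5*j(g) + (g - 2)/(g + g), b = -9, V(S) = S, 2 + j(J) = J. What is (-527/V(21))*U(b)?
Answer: -75361/54 ≈ -1395.6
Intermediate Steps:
j(J) = -2 + J
U(g) = 10 - 5*g + (-2 + g)/(2*g) (U(g) = -5*(-2 + g) + (g - 2)/(g + g) = (10 - 5*g) + (-2 + g)/((2*g)) = (10 - 5*g) + (-2 + g)*(1/(2*g)) = (10 - 5*g) + (-2 + g)/(2*g) = 10 - 5*g + (-2 + g)/(2*g))
(-527/V(21))*U(b) = (-527/21)*(21/2 - 1/(-9) - 5*(-9)) = (-527*1/21)*(21/2 - 1*(-1/9) + 45) = -527*(21/2 + 1/9 + 45)/21 = -527/21*1001/18 = -75361/54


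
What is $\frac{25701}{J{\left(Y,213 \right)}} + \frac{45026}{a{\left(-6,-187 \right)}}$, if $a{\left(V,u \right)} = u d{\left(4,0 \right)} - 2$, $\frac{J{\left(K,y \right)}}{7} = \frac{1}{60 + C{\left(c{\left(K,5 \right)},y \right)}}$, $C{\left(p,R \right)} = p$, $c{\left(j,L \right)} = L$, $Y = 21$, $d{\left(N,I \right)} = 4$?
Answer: $\frac{626304284}{2625} \approx 2.3859 \cdot 10^{5}$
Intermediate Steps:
$J{\left(K,y \right)} = \frac{7}{65}$ ($J{\left(K,y \right)} = \frac{7}{60 + 5} = \frac{7}{65}$)
$a{\left(V,u \right)} = -2 + 4 u$ ($a{\left(V,u \right)} = u 4 - 2 = 4 u - 2 = -2 + 4 u$)
$\frac{25701}{J{\left(Y,213 \right)}} + \frac{45026}{a{\left(-6,-187 \right)}} = \frac{25701}{\frac{7}{65}} + \frac{45026}{-2 + 4 \left(-187\right)} = 25701 \cdot \frac{65}{7} + \frac{45026}{-2 - 748} = \frac{1670565}{7} + \frac{45026}{-750} = \frac{1670565}{7} + 45026 \left(- \frac{1}{750}\right) = \frac{1670565}{7} - \frac{22513}{375} = \frac{626304284}{2625}$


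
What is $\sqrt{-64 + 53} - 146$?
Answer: $-146 + i \sqrt{11} \approx -146.0 + 3.3166 i$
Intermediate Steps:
$\sqrt{-64 + 53} - 146 = \sqrt{-11} - 146 = i \sqrt{11} - 146 = -146 + i \sqrt{11}$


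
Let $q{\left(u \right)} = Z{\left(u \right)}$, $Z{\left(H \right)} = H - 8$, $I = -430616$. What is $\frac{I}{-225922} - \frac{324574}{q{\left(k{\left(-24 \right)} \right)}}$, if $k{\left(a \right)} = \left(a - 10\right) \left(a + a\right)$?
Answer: $- \frac{18157271711}{91724332} \approx -197.95$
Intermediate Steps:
$k{\left(a \right)} = 2 a \left(-10 + a\right)$ ($k{\left(a \right)} = \left(-10 + a\right) 2 a = 2 a \left(-10 + a\right)$)
$Z{\left(H \right)} = -8 + H$
$q{\left(u \right)} = -8 + u$
$\frac{I}{-225922} - \frac{324574}{q{\left(k{\left(-24 \right)} \right)}} = - \frac{430616}{-225922} - \frac{324574}{-8 + 2 \left(-24\right) \left(-10 - 24\right)} = \left(-430616\right) \left(- \frac{1}{225922}\right) - \frac{324574}{-8 + 2 \left(-24\right) \left(-34\right)} = \frac{215308}{112961} - \frac{324574}{-8 + 1632} = \frac{215308}{112961} - \frac{324574}{1624} = \frac{215308}{112961} - \frac{162287}{812} = - \frac{18157271711}{91724332}$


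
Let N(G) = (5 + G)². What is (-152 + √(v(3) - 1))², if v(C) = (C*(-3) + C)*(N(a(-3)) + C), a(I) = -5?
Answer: (152 - I*√19)² ≈ 23085.0 - 1325.1*I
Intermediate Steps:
v(C) = -2*C² (v(C) = (C*(-3) + C)*((5 - 5)² + C) = (-3*C + C)*(0² + C) = (-2*C)*(0 + C) = (-2*C)*C = -2*C²)
(-152 + √(v(3) - 1))² = (-152 + √(-2*3² - 1))² = (-152 + √(-2*9 - 1))² = (-152 + √(-18 - 1))² = (-152 + √(-19))² = (-152 + I*√19)²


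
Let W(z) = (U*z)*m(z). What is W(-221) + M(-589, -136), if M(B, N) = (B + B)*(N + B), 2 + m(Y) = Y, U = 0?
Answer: 854050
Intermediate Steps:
m(Y) = -2 + Y
M(B, N) = 2*B*(B + N) (M(B, N) = (2*B)*(B + N) = 2*B*(B + N))
W(z) = 0 (W(z) = (0*z)*(-2 + z) = 0*(-2 + z) = 0)
W(-221) + M(-589, -136) = 0 + 2*(-589)*(-589 - 136) = 0 + 2*(-589)*(-725) = 0 + 854050 = 854050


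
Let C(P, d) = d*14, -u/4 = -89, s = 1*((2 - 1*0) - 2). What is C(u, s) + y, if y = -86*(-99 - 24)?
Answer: 10578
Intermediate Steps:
s = 0 (s = 1*((2 + 0) - 2) = 1*(2 - 2) = 1*0 = 0)
u = 356 (u = -4*(-89) = 356)
C(P, d) = 14*d
y = 10578 (y = -86*(-123) = 10578)
C(u, s) + y = 14*0 + 10578 = 0 + 10578 = 10578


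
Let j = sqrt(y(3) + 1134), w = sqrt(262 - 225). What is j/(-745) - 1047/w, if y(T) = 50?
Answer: -1047*sqrt(37)/37 - 4*sqrt(74)/745 ≈ -172.17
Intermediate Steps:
w = sqrt(37) ≈ 6.0828
j = 4*sqrt(74) (j = sqrt(50 + 1134) = sqrt(1184) = 4*sqrt(74) ≈ 34.409)
j/(-745) - 1047/w = (4*sqrt(74))/(-745) - 1047*sqrt(37)/37 = (4*sqrt(74))*(-1/745) - 1047*sqrt(37)/37 = -4*sqrt(74)/745 - 1047*sqrt(37)/37 = -1047*sqrt(37)/37 - 4*sqrt(74)/745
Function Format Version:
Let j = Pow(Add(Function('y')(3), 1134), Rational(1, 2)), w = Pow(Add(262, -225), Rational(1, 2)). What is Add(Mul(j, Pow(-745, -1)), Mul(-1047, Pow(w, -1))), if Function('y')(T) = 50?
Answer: Add(Mul(Rational(-1047, 37), Pow(37, Rational(1, 2))), Mul(Rational(-4, 745), Pow(74, Rational(1, 2)))) ≈ -172.17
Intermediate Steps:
w = Pow(37, Rational(1, 2)) ≈ 6.0828
j = Mul(4, Pow(74, Rational(1, 2))) (j = Pow(Add(50, 1134), Rational(1, 2)) = Pow(1184, Rational(1, 2)) = Mul(4, Pow(74, Rational(1, 2))) ≈ 34.409)
Add(Mul(j, Pow(-745, -1)), Mul(-1047, Pow(w, -1))) = Add(Mul(Mul(4, Pow(74, Rational(1, 2))), Pow(-745, -1)), Mul(-1047, Pow(Pow(37, Rational(1, 2)), -1))) = Add(Mul(Mul(4, Pow(74, Rational(1, 2))), Rational(-1, 745)), Mul(-1047, Mul(Rational(1, 37), Pow(37, Rational(1, 2))))) = Add(Mul(Rational(-4, 745), Pow(74, Rational(1, 2))), Mul(Rational(-1047, 37), Pow(37, Rational(1, 2)))) = Add(Mul(Rational(-1047, 37), Pow(37, Rational(1, 2))), Mul(Rational(-4, 745), Pow(74, Rational(1, 2))))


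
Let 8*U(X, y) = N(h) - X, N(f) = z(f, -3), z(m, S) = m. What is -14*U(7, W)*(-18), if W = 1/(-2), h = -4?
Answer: -693/2 ≈ -346.50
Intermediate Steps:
N(f) = f
W = -1/2 ≈ -0.50000
U(X, y) = -1/2 - X/8 (U(X, y) = (-4 - X)/8 = -1/2 - X/8)
-14*U(7, W)*(-18) = -14*(-1/2 - 1/8*7)*(-18) = -14*(-1/2 - 7/8)*(-18) = -14*(-11/8)*(-18) = (77/4)*(-18) = -693/2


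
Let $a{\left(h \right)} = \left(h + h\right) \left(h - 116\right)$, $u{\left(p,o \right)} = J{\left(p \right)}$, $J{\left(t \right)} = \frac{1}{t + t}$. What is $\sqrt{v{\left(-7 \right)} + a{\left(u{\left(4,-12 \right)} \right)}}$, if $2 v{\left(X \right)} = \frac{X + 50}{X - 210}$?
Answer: $\frac{i \sqrt{87601598}}{1736} \approx 5.3915 i$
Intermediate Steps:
$J{\left(t \right)} = \frac{1}{2 t}$
$u{\left(p,o \right)} = \frac{1}{2 p}$
$v{\left(X \right)} = \frac{50 + X}{2 \left(-210 + X\right)}$ ($v{\left(X \right)} = \frac{\left(X + 50\right) \frac{1}{X - 210}}{2} = \frac{\left(50 + X\right) \frac{1}{-210 + X}}{2} = \frac{\frac{1}{-210 + X} \left(50 + X\right)}{2} = \frac{50 + X}{2 \left(-210 + X\right)}$)
$a{\left(h \right)} = 2 h \left(-116 + h\right)$
$\sqrt{v{\left(-7 \right)} + a{\left(u{\left(4,-12 \right)} \right)}} = \sqrt{\frac{50 - 7}{2 \left(-210 - 7\right)} + 2 \frac{1}{2 \cdot 4} \left(-116 + \frac{1}{2 \cdot 4}\right)} = \sqrt{\frac{1}{2} \frac{1}{-217} \cdot 43 + 2 \cdot \frac{1}{2} \cdot \frac{1}{4} \left(-116 + \frac{1}{2} \cdot \frac{1}{4}\right)} = \sqrt{\frac{1}{2} \left(- \frac{1}{217}\right) 43 + 2 \cdot \frac{1}{8} \left(-116 + \frac{1}{8}\right)} = \sqrt{- \frac{43}{434} + 2 \cdot \frac{1}{8} \left(- \frac{927}{8}\right)} = \sqrt{- \frac{43}{434} - \frac{927}{32}} = \sqrt{- \frac{201847}{6944}} = \frac{i \sqrt{87601598}}{1736}$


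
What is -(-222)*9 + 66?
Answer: 2064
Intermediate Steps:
-(-222)*9 + 66 = -111*(-18) + 66 = 1998 + 66 = 2064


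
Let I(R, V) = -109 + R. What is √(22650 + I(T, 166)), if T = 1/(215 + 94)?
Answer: √2152237530/309 ≈ 150.14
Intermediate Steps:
T = 1/309 ≈ 0.0032362
√(22650 + I(T, 166)) = √(22650 + (-109 + 1/309)) = √(22650 - 33680/309) = √(6965170/309) = √2152237530/309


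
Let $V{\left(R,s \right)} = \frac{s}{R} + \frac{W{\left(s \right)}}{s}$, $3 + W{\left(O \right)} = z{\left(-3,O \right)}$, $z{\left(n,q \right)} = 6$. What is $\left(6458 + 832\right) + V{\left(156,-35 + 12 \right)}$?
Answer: $\frac{26155523}{3588} \approx 7289.7$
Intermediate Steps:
$W{\left(O \right)} = 3$ ($W{\left(O \right)} = -3 + 6 = 3$)
$V{\left(R,s \right)} = \frac{3}{s} + \frac{s}{R}$ ($V{\left(R,s \right)} = \frac{s}{R} + \frac{3}{s} = \frac{3}{s} + \frac{s}{R}$)
$\left(6458 + 832\right) + V{\left(156,-35 + 12 \right)} = \left(6458 + 832\right) + \left(\frac{3}{-35 + 12} + \frac{-35 + 12}{156}\right) = 7290 + \left(\frac{3}{-23} - \frac{23}{156}\right) = 7290 + \left(3 \left(- \frac{1}{23}\right) - \frac{23}{156}\right) = 7290 - \frac{997}{3588} = \frac{26155523}{3588}$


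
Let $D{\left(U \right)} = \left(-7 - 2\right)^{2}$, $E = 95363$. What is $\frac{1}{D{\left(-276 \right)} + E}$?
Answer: $\frac{1}{95444} \approx 1.0477 \cdot 10^{-5}$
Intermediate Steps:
$D{\left(U \right)} = 81$ ($D{\left(U \right)} = \left(-9\right)^{2} = 81$)
$\frac{1}{D{\left(-276 \right)} + E} = \frac{1}{81 + 95363} = \frac{1}{95444}$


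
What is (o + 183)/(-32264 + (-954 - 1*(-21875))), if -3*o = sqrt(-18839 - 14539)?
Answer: -61/3781 + I*sqrt(33378)/34029 ≈ -0.016133 + 0.0053688*I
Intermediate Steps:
o = -I*sqrt(33378)/3 (o = -sqrt(-18839 - 14539)/3 = -I*sqrt(33378)/3 ≈ -60.899*I)
(o + 183)/(-32264 + (-954 - 1*(-21875))) = (-I*sqrt(33378)/3 + 183)/(-32264 + (-954 - 1*(-21875))) = (183 - I*sqrt(33378)/3)/(-32264 + (-954 + 21875)) = (183 - I*sqrt(33378)/3)/(-32264 + 20921) = (183 - I*sqrt(33378)/3)/(-11343) = (183 - I*sqrt(33378)/3)*(-1/11343) = -61/3781 + I*sqrt(33378)/34029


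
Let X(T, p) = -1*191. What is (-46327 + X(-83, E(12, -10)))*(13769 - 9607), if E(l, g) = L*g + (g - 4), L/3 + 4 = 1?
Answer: -193607916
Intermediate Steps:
L = -9 (L = -12 + 3*1 = -12 + 3 = -9)
E(l, g) = -4 - 8*g (E(l, g) = -9*g + (g - 4) = -9*g + (-4 + g) = -4 - 8*g)
X(T, p) = -191
(-46327 + X(-83, E(12, -10)))*(13769 - 9607) = (-46327 - 191)*(13769 - 9607) = -46518*4162 = -193607916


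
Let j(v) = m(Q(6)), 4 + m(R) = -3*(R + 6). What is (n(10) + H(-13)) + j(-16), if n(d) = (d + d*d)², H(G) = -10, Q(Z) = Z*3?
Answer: 12014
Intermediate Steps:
Q(Z) = 3*Z
m(R) = -22 - 3*R (m(R) = -4 - 3*(R + 6) = -4 - 3*(6 + R) = -4 + (-18 - 3*R) = -22 - 3*R)
j(v) = -76 (j(v) = -22 - 9*6 = -22 - 3*18 = -22 - 54 = -76)
n(d) = (d + d²)²
(n(10) + H(-13)) + j(-16) = (10²*(1 + 10)² - 10) - 76 = (100*11² - 10) - 76 = (100*121 - 10) - 76 = (12100 - 10) - 76 = 12090 - 76 = 12014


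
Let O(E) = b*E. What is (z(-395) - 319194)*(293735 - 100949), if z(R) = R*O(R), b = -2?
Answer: -121695005784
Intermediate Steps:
O(E) = -2*E
z(R) = -2*R**2 (z(R) = R*(-2*R) = -2*R**2)
(z(-395) - 319194)*(293735 - 100949) = (-2*(-395)**2 - 319194)*(293735 - 100949) = (-2*156025 - 319194)*192786 = (-312050 - 319194)*192786 = -631244*192786 = -121695005784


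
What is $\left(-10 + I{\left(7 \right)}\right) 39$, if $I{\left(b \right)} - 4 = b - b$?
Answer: $-234$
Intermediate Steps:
$I{\left(b \right)} = 4$ ($I{\left(b \right)} = 4 + \left(b - b\right) = 4 + 0 = 4$)
$\left(-10 + I{\left(7 \right)}\right) 39 = \left(-10 + 4\right) 39 = \left(-6\right) 39 = -234$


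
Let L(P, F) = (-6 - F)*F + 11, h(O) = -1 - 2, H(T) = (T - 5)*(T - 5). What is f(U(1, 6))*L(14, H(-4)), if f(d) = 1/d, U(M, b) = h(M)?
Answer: 7036/3 ≈ 2345.3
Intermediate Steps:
H(T) = (-5 + T)**2 (H(T) = (-5 + T)*(-5 + T) = (-5 + T)**2)
h(O) = -3
L(P, F) = 11 + F*(-6 - F) (L(P, F) = F*(-6 - F) + 11 = 11 + F*(-6 - F))
U(M, b) = -3
f(U(1, 6))*L(14, H(-4)) = (11 - ((-5 - 4)**2)**2 - 6*(-5 - 4)**2)/(-3) = -(11 - ((-9)**2)**2 - 6*(-9)**2)/3 = -(11 - 1*81**2 - 6*81)/3 = -(11 - 1*6561 - 486)/3 = -(11 - 6561 - 486)/3 = -1/3*(-7036) = 7036/3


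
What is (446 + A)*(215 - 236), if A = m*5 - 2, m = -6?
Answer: -8694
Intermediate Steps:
A = -32 (A = -6*5 - 2 = -30 - 2 = -32)
(446 + A)*(215 - 236) = (446 - 32)*(215 - 236) = 414*(-21) = -8694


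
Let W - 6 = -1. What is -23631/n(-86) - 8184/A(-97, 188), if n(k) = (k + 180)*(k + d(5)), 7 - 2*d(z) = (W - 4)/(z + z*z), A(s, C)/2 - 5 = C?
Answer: -815372634/44910521 ≈ -18.155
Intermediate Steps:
W = 5 (W = 6 - 1 = 5)
A(s, C) = 10 + 2*C
d(z) = 7/2 - 1/(2*(z + z**2)) (d(z) = 7/2 - (5 - 4)/(2*(z + z*z)) = 7/2 - 1/(2*(z + z**2)))
n(k) = (180 + k)*(209/60 + k) (n(k) = (k + 180)*(k + (1/2)*(-1 + 7*5 + 7*5**2)/(5*(1 + 5))) = (180 + k)*(k + (1/2)*(1/5)*(-1 + 35 + 7*25)/6) = (180 + k)*(k + (1/2)*(1/5)*(1/6)*(-1 + 35 + 175)) = (180 + k)*(k + (1/2)*(1/5)*(1/6)*209) = (180 + k)*(k + 209/60) = (180 + k)*(209/60 + k))
-23631/n(-86) - 8184/A(-97, 188) = -23631/(627 + (-86)**2 + (11009/60)*(-86)) - 8184/(10 + 2*188) = -23631/(627 + 7396 - 473387/30) - 8184/(10 + 376) = -23631/(-232697/30) - 8184/386 = -23631*(-30/232697) - 8184*1/386 = 708930/232697 - 4092/193 = -815372634/44910521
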